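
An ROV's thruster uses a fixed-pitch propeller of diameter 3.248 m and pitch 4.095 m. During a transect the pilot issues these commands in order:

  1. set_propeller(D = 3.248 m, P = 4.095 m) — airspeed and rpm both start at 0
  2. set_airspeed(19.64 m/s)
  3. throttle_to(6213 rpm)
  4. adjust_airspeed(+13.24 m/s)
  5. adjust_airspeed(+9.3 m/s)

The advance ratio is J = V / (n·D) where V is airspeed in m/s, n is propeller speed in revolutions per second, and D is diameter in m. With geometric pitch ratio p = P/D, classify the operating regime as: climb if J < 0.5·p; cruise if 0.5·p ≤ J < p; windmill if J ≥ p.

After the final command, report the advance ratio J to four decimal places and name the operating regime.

set_propeller: D = 3.248 m, P = 4.095 m (p = P/D = 1.260776); state ← (V=0, rpm=0)
set_airspeed(19.64): V ← 19.64 m/s
throttle_to(6213): rpm ← 6213
adjust_airspeed(+13.24): V ← 19.64 +13.24 = 32.88 m/s
adjust_airspeed(+9.3): V ← 32.88 +9.3 = 42.18 m/s
final state: V = 42.18 m/s, rpm = 6213 → n = rpm/60 = 103.550000 rev/s
J = V / (n·D) = 42.18 / (103.550000 × 3.248) = 0.125412
regime bands: climb J<0.6304 | cruise [0.6304, 1.2608) | windmill J≥1.2608
J = 0.1254 → climb

J = 0.1254, regime = climb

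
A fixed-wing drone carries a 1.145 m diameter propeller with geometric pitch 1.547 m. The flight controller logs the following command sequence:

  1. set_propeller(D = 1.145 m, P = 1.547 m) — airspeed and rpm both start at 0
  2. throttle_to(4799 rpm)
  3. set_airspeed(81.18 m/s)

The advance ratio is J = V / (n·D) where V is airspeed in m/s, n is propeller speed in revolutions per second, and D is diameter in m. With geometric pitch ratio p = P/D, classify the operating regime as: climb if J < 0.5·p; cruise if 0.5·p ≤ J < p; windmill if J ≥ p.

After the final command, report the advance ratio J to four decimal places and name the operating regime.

set_propeller: D = 1.145 m, P = 1.547 m (p = P/D = 1.351092); state ← (V=0, rpm=0)
throttle_to(4799): rpm ← 4799
set_airspeed(81.18): V ← 81.18 m/s
final state: V = 81.18 m/s, rpm = 4799 → n = rpm/60 = 79.983333 rev/s
J = V / (n·D) = 81.18 / (79.983333 × 1.145) = 0.886429
regime bands: climb J<0.6755 | cruise [0.6755, 1.3511) | windmill J≥1.3511
J = 0.8864 → cruise

J = 0.8864, regime = cruise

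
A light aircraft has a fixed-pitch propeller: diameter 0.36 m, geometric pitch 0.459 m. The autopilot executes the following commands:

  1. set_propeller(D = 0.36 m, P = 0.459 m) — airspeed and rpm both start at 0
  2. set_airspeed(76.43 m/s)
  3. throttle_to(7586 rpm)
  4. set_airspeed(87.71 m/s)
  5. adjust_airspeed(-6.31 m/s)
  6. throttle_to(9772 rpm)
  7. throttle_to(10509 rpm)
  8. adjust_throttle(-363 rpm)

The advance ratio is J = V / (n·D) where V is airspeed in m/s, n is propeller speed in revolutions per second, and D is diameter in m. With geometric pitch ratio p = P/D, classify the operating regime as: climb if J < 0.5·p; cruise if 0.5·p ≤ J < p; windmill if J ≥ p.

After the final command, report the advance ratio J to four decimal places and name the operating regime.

set_propeller: D = 0.36 m, P = 0.459 m (p = P/D = 1.275000); state ← (V=0, rpm=0)
set_airspeed(76.43): V ← 76.43 m/s
throttle_to(7586): rpm ← 7586
set_airspeed(87.71): V ← 87.71 m/s
adjust_airspeed(-6.31): V ← 87.71 -6.31 = 81.4 m/s
throttle_to(9772): rpm ← 9772
throttle_to(10509): rpm ← 10509
adjust_throttle(-363): rpm ← 10509 -363 = 10146
final state: V = 81.4 m/s, rpm = 10146 → n = rpm/60 = 169.100000 rev/s
J = V / (n·D) = 81.4 / (169.100000 × 0.36) = 1.337144
regime bands: climb J<0.6375 | cruise [0.6375, 1.2750) | windmill J≥1.2750
J = 1.3371 → windmill

J = 1.3371, regime = windmill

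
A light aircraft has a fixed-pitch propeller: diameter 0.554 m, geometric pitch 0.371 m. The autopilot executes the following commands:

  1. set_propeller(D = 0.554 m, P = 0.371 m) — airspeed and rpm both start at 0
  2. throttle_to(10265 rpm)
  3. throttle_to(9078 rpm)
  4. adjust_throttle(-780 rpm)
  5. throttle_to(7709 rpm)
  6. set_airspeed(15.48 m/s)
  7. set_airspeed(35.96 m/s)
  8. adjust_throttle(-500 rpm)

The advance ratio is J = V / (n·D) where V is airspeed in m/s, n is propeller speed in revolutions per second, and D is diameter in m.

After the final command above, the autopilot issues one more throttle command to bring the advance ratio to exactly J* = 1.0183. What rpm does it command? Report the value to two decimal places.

rpm = 3824.59

set_propeller: D = 0.554 m, P = 0.371 m (p = P/D = 0.669675); state ← (V=0, rpm=0)
throttle_to(10265): rpm ← 10265
throttle_to(9078): rpm ← 9078
adjust_throttle(-780): rpm ← 9078 -780 = 8298
throttle_to(7709): rpm ← 7709
set_airspeed(15.48): V ← 15.48 m/s
set_airspeed(35.96): V ← 35.96 m/s
adjust_throttle(-500): rpm ← 7709 -500 = 7209
final state: V = 35.96 m/s, rpm = 7209 → n = rpm/60 = 120.150000 rev/s
target J* = 1.0183; solve J* = V/(n·D) for n: n = V/(J*·D) = 35.96/(1.0183 × 0.554) = 63.743246 rev/s
rpm = 60·n = 3824.594754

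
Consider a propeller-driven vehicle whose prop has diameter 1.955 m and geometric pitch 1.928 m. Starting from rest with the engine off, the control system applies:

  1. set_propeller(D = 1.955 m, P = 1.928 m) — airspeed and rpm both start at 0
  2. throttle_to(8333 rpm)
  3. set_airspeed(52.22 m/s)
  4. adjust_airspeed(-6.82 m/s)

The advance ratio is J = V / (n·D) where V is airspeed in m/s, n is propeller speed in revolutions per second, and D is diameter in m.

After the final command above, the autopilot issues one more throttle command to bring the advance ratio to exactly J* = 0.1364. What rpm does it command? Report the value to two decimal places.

rpm = 10215.18

set_propeller: D = 1.955 m, P = 1.928 m (p = P/D = 0.986189); state ← (V=0, rpm=0)
throttle_to(8333): rpm ← 8333
set_airspeed(52.22): V ← 52.22 m/s
adjust_airspeed(-6.82): V ← 52.22 -6.82 = 45.4 m/s
final state: V = 45.4 m/s, rpm = 8333 → n = rpm/60 = 138.883333 rev/s
target J* = 0.1364; solve J* = V/(n·D) for n: n = V/(J*·D) = 45.4/(0.1364 × 1.955) = 170.252979 rev/s
rpm = 60·n = 10215.178766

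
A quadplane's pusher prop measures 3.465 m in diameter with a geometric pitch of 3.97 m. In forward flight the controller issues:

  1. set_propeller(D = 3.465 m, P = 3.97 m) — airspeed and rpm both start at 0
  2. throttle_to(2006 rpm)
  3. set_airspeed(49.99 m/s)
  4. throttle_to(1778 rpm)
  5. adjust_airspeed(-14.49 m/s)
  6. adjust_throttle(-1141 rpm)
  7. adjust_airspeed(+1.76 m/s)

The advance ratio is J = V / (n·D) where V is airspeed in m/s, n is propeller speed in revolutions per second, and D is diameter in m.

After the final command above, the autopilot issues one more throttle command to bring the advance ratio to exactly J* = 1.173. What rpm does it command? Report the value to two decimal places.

set_propeller: D = 3.465 m, P = 3.97 m (p = P/D = 1.145743); state ← (V=0, rpm=0)
throttle_to(2006): rpm ← 2006
set_airspeed(49.99): V ← 49.99 m/s
throttle_to(1778): rpm ← 1778
adjust_airspeed(-14.49): V ← 49.99 -14.49 = 35.5 m/s
adjust_throttle(-1141): rpm ← 1778 -1141 = 637
adjust_airspeed(+1.76): V ← 35.5 +1.76 = 37.26 m/s
final state: V = 37.26 m/s, rpm = 637 → n = rpm/60 = 10.616667 rev/s
target J* = 1.173; solve J* = V/(n·D) for n: n = V/(J*·D) = 37.26/(1.173 × 3.465) = 9.167303 rev/s
rpm = 60·n = 550.038197

rpm = 550.04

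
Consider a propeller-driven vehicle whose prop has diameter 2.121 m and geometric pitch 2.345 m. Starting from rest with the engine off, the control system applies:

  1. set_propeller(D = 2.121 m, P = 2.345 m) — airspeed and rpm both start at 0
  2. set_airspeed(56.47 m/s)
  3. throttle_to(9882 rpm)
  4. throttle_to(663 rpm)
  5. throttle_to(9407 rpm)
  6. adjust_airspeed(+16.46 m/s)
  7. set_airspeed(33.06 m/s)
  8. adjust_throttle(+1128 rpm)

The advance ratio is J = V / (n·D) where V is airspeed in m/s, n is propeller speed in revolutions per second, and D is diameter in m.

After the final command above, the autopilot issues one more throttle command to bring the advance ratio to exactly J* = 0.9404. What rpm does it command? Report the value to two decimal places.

rpm = 994.49

set_propeller: D = 2.121 m, P = 2.345 m (p = P/D = 1.105611); state ← (V=0, rpm=0)
set_airspeed(56.47): V ← 56.47 m/s
throttle_to(9882): rpm ← 9882
throttle_to(663): rpm ← 663
throttle_to(9407): rpm ← 9407
adjust_airspeed(+16.46): V ← 56.47 +16.46 = 72.93 m/s
set_airspeed(33.06): V ← 33.06 m/s
adjust_throttle(+1128): rpm ← 9407 +1128 = 10535
final state: V = 33.06 m/s, rpm = 10535 → n = rpm/60 = 175.583333 rev/s
target J* = 0.9404; solve J* = V/(n·D) for n: n = V/(J*·D) = 33.06/(0.9404 × 2.121) = 16.574848 rev/s
rpm = 60·n = 994.490893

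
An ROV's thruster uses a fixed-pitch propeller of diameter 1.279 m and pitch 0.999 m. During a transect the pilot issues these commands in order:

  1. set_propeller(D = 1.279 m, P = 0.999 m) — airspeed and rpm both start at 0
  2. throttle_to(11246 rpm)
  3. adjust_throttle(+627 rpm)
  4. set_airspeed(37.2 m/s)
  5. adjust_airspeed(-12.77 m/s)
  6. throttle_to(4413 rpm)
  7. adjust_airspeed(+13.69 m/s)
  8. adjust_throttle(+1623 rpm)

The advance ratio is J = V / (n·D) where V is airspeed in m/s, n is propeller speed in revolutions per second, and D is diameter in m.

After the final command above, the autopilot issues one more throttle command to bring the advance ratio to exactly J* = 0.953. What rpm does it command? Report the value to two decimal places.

set_propeller: D = 1.279 m, P = 0.999 m (p = P/D = 0.781079); state ← (V=0, rpm=0)
throttle_to(11246): rpm ← 11246
adjust_throttle(+627): rpm ← 11246 +627 = 11873
set_airspeed(37.2): V ← 37.2 m/s
adjust_airspeed(-12.77): V ← 37.2 -12.77 = 24.43 m/s
throttle_to(4413): rpm ← 4413
adjust_airspeed(+13.69): V ← 24.43 +13.69 = 38.12 m/s
adjust_throttle(+1623): rpm ← 4413 +1623 = 6036
final state: V = 38.12 m/s, rpm = 6036 → n = rpm/60 = 100.600000 rev/s
target J* = 0.953; solve J* = V/(n·D) for n: n = V/(J*·D) = 38.12/(0.953 × 1.279) = 31.274433 rev/s
rpm = 60·n = 1876.465989

rpm = 1876.47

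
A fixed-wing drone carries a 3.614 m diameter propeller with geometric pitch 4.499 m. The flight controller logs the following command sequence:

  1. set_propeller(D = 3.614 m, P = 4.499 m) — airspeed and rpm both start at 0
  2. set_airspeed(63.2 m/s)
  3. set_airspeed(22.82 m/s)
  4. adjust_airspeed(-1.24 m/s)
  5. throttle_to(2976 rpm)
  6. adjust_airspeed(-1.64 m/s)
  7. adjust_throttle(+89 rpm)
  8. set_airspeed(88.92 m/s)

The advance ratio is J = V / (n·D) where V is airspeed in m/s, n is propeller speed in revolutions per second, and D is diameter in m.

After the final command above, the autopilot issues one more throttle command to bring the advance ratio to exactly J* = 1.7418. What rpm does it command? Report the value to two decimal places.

rpm = 847.55

set_propeller: D = 3.614 m, P = 4.499 m (p = P/D = 1.244881); state ← (V=0, rpm=0)
set_airspeed(63.2): V ← 63.2 m/s
set_airspeed(22.82): V ← 22.82 m/s
adjust_airspeed(-1.24): V ← 22.82 -1.24 = 21.58 m/s
throttle_to(2976): rpm ← 2976
adjust_airspeed(-1.64): V ← 21.58 -1.64 = 19.94 m/s
adjust_throttle(+89): rpm ← 2976 +89 = 3065
set_airspeed(88.92): V ← 88.92 m/s
final state: V = 88.92 m/s, rpm = 3065 → n = rpm/60 = 51.083333 rev/s
target J* = 1.7418; solve J* = V/(n·D) for n: n = V/(J*·D) = 88.92/(1.7418 × 3.614) = 14.125799 rev/s
rpm = 60·n = 847.547935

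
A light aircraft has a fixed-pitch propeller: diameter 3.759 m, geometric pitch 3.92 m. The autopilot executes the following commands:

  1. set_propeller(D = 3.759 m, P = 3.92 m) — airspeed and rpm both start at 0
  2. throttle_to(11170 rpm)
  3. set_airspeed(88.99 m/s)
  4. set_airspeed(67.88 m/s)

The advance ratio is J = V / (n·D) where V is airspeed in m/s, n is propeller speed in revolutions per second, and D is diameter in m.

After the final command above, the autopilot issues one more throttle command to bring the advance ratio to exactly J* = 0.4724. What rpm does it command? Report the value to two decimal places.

rpm = 2293.56

set_propeller: D = 3.759 m, P = 3.92 m (p = P/D = 1.042831); state ← (V=0, rpm=0)
throttle_to(11170): rpm ← 11170
set_airspeed(88.99): V ← 88.99 m/s
set_airspeed(67.88): V ← 67.88 m/s
final state: V = 67.88 m/s, rpm = 11170 → n = rpm/60 = 186.166667 rev/s
target J* = 0.4724; solve J* = V/(n·D) for n: n = V/(J*·D) = 67.88/(0.4724 × 3.759) = 38.226067 rev/s
rpm = 60·n = 2293.564032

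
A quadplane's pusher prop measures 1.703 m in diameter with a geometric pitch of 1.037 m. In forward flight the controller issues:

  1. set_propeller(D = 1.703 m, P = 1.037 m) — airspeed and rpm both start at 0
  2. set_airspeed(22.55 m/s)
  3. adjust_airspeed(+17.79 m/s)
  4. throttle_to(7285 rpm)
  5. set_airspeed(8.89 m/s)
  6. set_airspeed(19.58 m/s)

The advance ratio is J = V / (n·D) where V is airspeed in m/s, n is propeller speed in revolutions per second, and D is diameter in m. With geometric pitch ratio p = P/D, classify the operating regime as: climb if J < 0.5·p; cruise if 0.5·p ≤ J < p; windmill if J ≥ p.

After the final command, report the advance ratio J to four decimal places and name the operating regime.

J = 0.0947, regime = climb

set_propeller: D = 1.703 m, P = 1.037 m (p = P/D = 0.608925); state ← (V=0, rpm=0)
set_airspeed(22.55): V ← 22.55 m/s
adjust_airspeed(+17.79): V ← 22.55 +17.79 = 40.34 m/s
throttle_to(7285): rpm ← 7285
set_airspeed(8.89): V ← 8.89 m/s
set_airspeed(19.58): V ← 19.58 m/s
final state: V = 19.58 m/s, rpm = 7285 → n = rpm/60 = 121.416667 rev/s
J = V / (n·D) = 19.58 / (121.416667 × 1.703) = 0.094693
regime bands: climb J<0.3045 | cruise [0.3045, 0.6089) | windmill J≥0.6089
J = 0.0947 → climb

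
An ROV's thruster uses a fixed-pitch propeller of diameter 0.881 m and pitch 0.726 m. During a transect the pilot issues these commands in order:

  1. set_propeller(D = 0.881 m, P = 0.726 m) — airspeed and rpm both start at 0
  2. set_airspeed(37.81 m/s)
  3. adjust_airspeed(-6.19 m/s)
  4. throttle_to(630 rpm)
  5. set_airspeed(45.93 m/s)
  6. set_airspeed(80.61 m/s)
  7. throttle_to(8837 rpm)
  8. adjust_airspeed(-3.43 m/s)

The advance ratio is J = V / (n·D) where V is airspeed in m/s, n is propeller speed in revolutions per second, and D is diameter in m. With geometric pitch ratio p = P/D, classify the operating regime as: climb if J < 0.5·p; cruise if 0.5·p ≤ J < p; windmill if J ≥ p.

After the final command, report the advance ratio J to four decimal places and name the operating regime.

J = 0.5948, regime = cruise

set_propeller: D = 0.881 m, P = 0.726 m (p = P/D = 0.824064); state ← (V=0, rpm=0)
set_airspeed(37.81): V ← 37.81 m/s
adjust_airspeed(-6.19): V ← 37.81 -6.19 = 31.62 m/s
throttle_to(630): rpm ← 630
set_airspeed(45.93): V ← 45.93 m/s
set_airspeed(80.61): V ← 80.61 m/s
throttle_to(8837): rpm ← 8837
adjust_airspeed(-3.43): V ← 80.61 -3.43 = 77.18 m/s
final state: V = 77.18 m/s, rpm = 8837 → n = rpm/60 = 147.283333 rev/s
J = V / (n·D) = 77.18 / (147.283333 × 0.881) = 0.594806
regime bands: climb J<0.4120 | cruise [0.4120, 0.8241) | windmill J≥0.8241
J = 0.5948 → cruise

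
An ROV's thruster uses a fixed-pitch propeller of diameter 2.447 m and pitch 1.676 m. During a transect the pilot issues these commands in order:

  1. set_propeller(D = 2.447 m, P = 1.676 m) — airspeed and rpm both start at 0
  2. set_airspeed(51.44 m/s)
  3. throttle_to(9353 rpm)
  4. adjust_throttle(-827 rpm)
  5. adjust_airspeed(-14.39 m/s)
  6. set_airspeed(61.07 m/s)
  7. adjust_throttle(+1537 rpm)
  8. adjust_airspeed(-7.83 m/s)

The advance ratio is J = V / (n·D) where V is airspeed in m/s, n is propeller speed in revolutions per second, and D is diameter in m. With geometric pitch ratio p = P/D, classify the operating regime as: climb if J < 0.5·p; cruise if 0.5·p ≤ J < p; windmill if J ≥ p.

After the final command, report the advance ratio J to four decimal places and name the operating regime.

J = 0.1297, regime = climb

set_propeller: D = 2.447 m, P = 1.676 m (p = P/D = 0.684920); state ← (V=0, rpm=0)
set_airspeed(51.44): V ← 51.44 m/s
throttle_to(9353): rpm ← 9353
adjust_throttle(-827): rpm ← 9353 -827 = 8526
adjust_airspeed(-14.39): V ← 51.44 -14.39 = 37.05 m/s
set_airspeed(61.07): V ← 61.07 m/s
adjust_throttle(+1537): rpm ← 8526 +1537 = 10063
adjust_airspeed(-7.83): V ← 61.07 -7.83 = 53.24 m/s
final state: V = 53.24 m/s, rpm = 10063 → n = rpm/60 = 167.716667 rev/s
J = V / (n·D) = 53.24 / (167.716667 × 2.447) = 0.129726
regime bands: climb J<0.3425 | cruise [0.3425, 0.6849) | windmill J≥0.6849
J = 0.1297 → climb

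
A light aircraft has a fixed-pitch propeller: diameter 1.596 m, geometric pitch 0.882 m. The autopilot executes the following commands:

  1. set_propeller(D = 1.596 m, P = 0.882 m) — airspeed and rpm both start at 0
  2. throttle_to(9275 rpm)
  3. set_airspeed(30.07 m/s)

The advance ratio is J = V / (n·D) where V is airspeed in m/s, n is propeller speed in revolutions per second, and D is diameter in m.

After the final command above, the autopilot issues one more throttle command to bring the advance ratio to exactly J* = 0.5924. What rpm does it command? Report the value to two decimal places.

rpm = 1908.26

set_propeller: D = 1.596 m, P = 0.882 m (p = P/D = 0.552632); state ← (V=0, rpm=0)
throttle_to(9275): rpm ← 9275
set_airspeed(30.07): V ← 30.07 m/s
final state: V = 30.07 m/s, rpm = 9275 → n = rpm/60 = 154.583333 rev/s
target J* = 0.5924; solve J* = V/(n·D) for n: n = V/(J*·D) = 30.07/(0.5924 × 1.596) = 31.804274 rev/s
rpm = 60·n = 1908.256462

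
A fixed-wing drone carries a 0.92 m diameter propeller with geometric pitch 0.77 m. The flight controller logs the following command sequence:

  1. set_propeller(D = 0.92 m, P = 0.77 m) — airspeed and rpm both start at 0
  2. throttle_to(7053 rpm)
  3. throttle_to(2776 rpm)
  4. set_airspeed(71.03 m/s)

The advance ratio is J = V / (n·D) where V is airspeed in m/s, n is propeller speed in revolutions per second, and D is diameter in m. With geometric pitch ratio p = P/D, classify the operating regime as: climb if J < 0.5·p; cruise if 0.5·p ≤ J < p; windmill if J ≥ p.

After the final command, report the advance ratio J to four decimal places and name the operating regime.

set_propeller: D = 0.92 m, P = 0.77 m (p = P/D = 0.836957); state ← (V=0, rpm=0)
throttle_to(7053): rpm ← 7053
throttle_to(2776): rpm ← 2776
set_airspeed(71.03): V ← 71.03 m/s
final state: V = 71.03 m/s, rpm = 2776 → n = rpm/60 = 46.266667 rev/s
J = V / (n·D) = 71.03 / (46.266667 × 0.92) = 1.668729
regime bands: climb J<0.4185 | cruise [0.4185, 0.8370) | windmill J≥0.8370
J = 1.6687 → windmill

J = 1.6687, regime = windmill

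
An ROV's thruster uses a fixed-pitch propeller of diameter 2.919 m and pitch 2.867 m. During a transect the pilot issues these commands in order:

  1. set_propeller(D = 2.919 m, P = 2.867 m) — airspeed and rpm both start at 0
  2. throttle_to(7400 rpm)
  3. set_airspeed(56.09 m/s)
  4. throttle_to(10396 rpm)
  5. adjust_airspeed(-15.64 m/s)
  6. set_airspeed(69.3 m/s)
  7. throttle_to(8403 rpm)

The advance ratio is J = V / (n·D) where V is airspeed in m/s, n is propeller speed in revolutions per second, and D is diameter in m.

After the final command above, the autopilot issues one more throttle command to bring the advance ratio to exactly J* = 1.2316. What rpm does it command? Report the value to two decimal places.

set_propeller: D = 2.919 m, P = 2.867 m (p = P/D = 0.982186); state ← (V=0, rpm=0)
throttle_to(7400): rpm ← 7400
set_airspeed(56.09): V ← 56.09 m/s
throttle_to(10396): rpm ← 10396
adjust_airspeed(-15.64): V ← 56.09 -15.64 = 40.45 m/s
set_airspeed(69.3): V ← 69.3 m/s
throttle_to(8403): rpm ← 8403
final state: V = 69.3 m/s, rpm = 8403 → n = rpm/60 = 140.050000 rev/s
target J* = 1.2316; solve J* = V/(n·D) for n: n = V/(J*·D) = 69.3/(1.2316 × 2.919) = 19.276557 rev/s
rpm = 60·n = 1156.593400

rpm = 1156.59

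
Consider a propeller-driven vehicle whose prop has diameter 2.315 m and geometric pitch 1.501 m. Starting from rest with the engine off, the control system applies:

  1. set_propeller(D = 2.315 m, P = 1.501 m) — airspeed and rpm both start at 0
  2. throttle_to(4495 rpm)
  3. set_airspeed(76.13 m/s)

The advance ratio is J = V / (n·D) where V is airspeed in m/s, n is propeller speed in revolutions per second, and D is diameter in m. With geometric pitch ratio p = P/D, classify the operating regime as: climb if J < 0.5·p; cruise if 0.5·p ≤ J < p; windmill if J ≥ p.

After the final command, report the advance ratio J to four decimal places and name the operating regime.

J = 0.4390, regime = cruise

set_propeller: D = 2.315 m, P = 1.501 m (p = P/D = 0.648380); state ← (V=0, rpm=0)
throttle_to(4495): rpm ← 4495
set_airspeed(76.13): V ← 76.13 m/s
final state: V = 76.13 m/s, rpm = 4495 → n = rpm/60 = 74.916667 rev/s
J = V / (n·D) = 76.13 / (74.916667 × 2.315) = 0.438961
regime bands: climb J<0.3242 | cruise [0.3242, 0.6484) | windmill J≥0.6484
J = 0.4390 → cruise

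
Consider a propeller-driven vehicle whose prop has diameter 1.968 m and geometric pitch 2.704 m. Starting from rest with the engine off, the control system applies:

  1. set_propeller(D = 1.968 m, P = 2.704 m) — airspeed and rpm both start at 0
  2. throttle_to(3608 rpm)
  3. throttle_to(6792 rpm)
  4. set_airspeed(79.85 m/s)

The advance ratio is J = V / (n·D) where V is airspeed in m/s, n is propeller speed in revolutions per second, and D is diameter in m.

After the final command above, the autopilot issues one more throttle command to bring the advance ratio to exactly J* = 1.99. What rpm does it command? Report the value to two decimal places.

set_propeller: D = 1.968 m, P = 2.704 m (p = P/D = 1.373984); state ← (V=0, rpm=0)
throttle_to(3608): rpm ← 3608
throttle_to(6792): rpm ← 6792
set_airspeed(79.85): V ← 79.85 m/s
final state: V = 79.85 m/s, rpm = 6792 → n = rpm/60 = 113.200000 rev/s
target J* = 1.99; solve J* = V/(n·D) for n: n = V/(J*·D) = 79.85/(1.99 × 1.968) = 20.389039 rev/s
rpm = 60·n = 1223.342321

rpm = 1223.34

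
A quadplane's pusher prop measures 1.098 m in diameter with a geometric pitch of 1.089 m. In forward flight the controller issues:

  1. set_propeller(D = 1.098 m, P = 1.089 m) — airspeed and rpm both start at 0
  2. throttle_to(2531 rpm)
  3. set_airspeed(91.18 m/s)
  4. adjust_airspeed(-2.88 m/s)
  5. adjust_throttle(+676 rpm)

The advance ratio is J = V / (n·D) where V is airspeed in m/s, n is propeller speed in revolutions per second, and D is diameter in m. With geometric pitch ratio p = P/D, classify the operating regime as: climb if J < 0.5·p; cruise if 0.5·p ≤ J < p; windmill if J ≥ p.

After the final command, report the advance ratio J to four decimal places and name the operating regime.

J = 1.5046, regime = windmill

set_propeller: D = 1.098 m, P = 1.089 m (p = P/D = 0.991803); state ← (V=0, rpm=0)
throttle_to(2531): rpm ← 2531
set_airspeed(91.18): V ← 91.18 m/s
adjust_airspeed(-2.88): V ← 91.18 -2.88 = 88.3 m/s
adjust_throttle(+676): rpm ← 2531 +676 = 3207
final state: V = 88.3 m/s, rpm = 3207 → n = rpm/60 = 53.450000 rev/s
J = V / (n·D) = 88.3 / (53.450000 × 1.098) = 1.504564
regime bands: climb J<0.4959 | cruise [0.4959, 0.9918) | windmill J≥0.9918
J = 1.5046 → windmill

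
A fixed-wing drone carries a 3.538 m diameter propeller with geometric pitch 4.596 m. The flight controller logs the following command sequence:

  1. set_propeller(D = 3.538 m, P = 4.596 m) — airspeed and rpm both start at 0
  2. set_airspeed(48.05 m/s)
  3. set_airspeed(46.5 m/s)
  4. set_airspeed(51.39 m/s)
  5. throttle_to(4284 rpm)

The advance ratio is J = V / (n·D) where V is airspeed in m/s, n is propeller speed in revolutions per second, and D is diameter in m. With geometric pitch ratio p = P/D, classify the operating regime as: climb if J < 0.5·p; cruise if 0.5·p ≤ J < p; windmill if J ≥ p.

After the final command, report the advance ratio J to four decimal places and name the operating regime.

set_propeller: D = 3.538 m, P = 4.596 m (p = P/D = 1.299039); state ← (V=0, rpm=0)
set_airspeed(48.05): V ← 48.05 m/s
set_airspeed(46.5): V ← 46.5 m/s
set_airspeed(51.39): V ← 51.39 m/s
throttle_to(4284): rpm ← 4284
final state: V = 51.39 m/s, rpm = 4284 → n = rpm/60 = 71.400000 rev/s
J = V / (n·D) = 51.39 / (71.400000 × 3.538) = 0.203434
regime bands: climb J<0.6495 | cruise [0.6495, 1.2990) | windmill J≥1.2990
J = 0.2034 → climb

J = 0.2034, regime = climb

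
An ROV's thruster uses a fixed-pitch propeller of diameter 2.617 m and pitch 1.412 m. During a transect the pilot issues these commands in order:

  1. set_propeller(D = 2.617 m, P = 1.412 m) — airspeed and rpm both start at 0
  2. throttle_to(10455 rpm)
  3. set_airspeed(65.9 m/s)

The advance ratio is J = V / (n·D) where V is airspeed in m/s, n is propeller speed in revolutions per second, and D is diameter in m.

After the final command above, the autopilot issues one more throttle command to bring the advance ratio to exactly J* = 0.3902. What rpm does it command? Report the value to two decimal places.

set_propeller: D = 2.617 m, P = 1.412 m (p = P/D = 0.539549); state ← (V=0, rpm=0)
throttle_to(10455): rpm ← 10455
set_airspeed(65.9): V ← 65.9 m/s
final state: V = 65.9 m/s, rpm = 10455 → n = rpm/60 = 174.250000 rev/s
target J* = 0.3902; solve J* = V/(n·D) for n: n = V/(J*·D) = 65.9/(0.3902 × 2.617) = 64.534868 rev/s
rpm = 60·n = 3872.092087

rpm = 3872.09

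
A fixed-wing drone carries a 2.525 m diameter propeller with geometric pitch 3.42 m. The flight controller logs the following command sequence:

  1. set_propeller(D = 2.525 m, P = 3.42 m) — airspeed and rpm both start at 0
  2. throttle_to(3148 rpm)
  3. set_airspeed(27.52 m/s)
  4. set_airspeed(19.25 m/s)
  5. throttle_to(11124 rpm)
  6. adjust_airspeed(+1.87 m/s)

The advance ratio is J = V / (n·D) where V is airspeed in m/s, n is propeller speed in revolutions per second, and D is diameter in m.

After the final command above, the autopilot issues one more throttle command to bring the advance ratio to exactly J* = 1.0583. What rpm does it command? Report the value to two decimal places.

rpm = 474.21

set_propeller: D = 2.525 m, P = 3.42 m (p = P/D = 1.354455); state ← (V=0, rpm=0)
throttle_to(3148): rpm ← 3148
set_airspeed(27.52): V ← 27.52 m/s
set_airspeed(19.25): V ← 19.25 m/s
throttle_to(11124): rpm ← 11124
adjust_airspeed(+1.87): V ← 19.25 +1.87 = 21.12 m/s
final state: V = 21.12 m/s, rpm = 11124 → n = rpm/60 = 185.400000 rev/s
target J* = 1.0583; solve J* = V/(n·D) for n: n = V/(J*·D) = 21.12/(1.0583 × 2.525) = 7.903578 rev/s
rpm = 60·n = 474.214671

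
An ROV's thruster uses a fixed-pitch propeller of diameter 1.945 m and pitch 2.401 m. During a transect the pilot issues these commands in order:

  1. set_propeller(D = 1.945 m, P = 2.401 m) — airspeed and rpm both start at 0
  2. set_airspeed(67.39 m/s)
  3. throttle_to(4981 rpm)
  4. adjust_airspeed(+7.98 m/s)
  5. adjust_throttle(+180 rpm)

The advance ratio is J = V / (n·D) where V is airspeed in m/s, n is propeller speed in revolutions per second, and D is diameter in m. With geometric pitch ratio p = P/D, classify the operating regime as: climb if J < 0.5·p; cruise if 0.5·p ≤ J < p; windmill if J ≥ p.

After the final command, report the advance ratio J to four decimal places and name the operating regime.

set_propeller: D = 1.945 m, P = 2.401 m (p = P/D = 1.234447); state ← (V=0, rpm=0)
set_airspeed(67.39): V ← 67.39 m/s
throttle_to(4981): rpm ← 4981
adjust_airspeed(+7.98): V ← 67.39 +7.98 = 75.37 m/s
adjust_throttle(+180): rpm ← 4981 +180 = 5161
final state: V = 75.37 m/s, rpm = 5161 → n = rpm/60 = 86.016667 rev/s
J = V / (n·D) = 75.37 / (86.016667 × 1.945) = 0.450502
regime bands: climb J<0.6172 | cruise [0.6172, 1.2344) | windmill J≥1.2344
J = 0.4505 → climb

J = 0.4505, regime = climb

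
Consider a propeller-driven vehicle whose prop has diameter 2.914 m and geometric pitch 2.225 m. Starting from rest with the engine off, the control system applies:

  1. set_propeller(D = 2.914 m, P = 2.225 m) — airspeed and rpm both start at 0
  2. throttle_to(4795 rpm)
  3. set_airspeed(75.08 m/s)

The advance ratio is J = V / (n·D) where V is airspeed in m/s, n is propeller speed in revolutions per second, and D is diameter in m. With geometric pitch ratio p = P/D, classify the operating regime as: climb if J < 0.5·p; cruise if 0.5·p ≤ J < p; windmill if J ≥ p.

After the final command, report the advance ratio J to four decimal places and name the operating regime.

J = 0.3224, regime = climb

set_propeller: D = 2.914 m, P = 2.225 m (p = P/D = 0.763555); state ← (V=0, rpm=0)
throttle_to(4795): rpm ← 4795
set_airspeed(75.08): V ← 75.08 m/s
final state: V = 75.08 m/s, rpm = 4795 → n = rpm/60 = 79.916667 rev/s
J = V / (n·D) = 75.08 / (79.916667 × 2.914) = 0.322402
regime bands: climb J<0.3818 | cruise [0.3818, 0.7636) | windmill J≥0.7636
J = 0.3224 → climb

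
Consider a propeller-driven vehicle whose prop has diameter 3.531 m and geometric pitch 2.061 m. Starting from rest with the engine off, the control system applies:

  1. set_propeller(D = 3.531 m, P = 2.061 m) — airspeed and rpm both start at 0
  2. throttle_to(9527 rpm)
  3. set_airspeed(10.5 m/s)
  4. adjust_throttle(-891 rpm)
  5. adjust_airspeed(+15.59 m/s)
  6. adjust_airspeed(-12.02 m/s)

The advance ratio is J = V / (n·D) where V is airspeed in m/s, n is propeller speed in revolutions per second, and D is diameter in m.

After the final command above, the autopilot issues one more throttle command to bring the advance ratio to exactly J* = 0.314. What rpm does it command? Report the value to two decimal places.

rpm = 761.41

set_propeller: D = 3.531 m, P = 2.061 m (p = P/D = 0.583687); state ← (V=0, rpm=0)
throttle_to(9527): rpm ← 9527
set_airspeed(10.5): V ← 10.5 m/s
adjust_throttle(-891): rpm ← 9527 -891 = 8636
adjust_airspeed(+15.59): V ← 10.5 +15.59 = 26.09 m/s
adjust_airspeed(-12.02): V ← 26.09 -12.02 = 14.07 m/s
final state: V = 14.07 m/s, rpm = 8636 → n = rpm/60 = 143.933333 rev/s
target J* = 0.314; solve J* = V/(n·D) for n: n = V/(J*·D) = 14.07/(0.314 × 3.531) = 12.690149 rev/s
rpm = 60·n = 761.408958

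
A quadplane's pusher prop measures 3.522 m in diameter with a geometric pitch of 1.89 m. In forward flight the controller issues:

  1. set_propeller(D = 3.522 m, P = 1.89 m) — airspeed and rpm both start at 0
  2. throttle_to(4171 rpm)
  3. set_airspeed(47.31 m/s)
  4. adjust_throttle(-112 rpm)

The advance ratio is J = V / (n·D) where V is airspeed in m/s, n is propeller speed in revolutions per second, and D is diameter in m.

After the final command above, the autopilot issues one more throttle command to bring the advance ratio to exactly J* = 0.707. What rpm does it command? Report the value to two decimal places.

set_propeller: D = 3.522 m, P = 1.89 m (p = P/D = 0.536627); state ← (V=0, rpm=0)
throttle_to(4171): rpm ← 4171
set_airspeed(47.31): V ← 47.31 m/s
adjust_throttle(-112): rpm ← 4171 -112 = 4059
final state: V = 47.31 m/s, rpm = 4059 → n = rpm/60 = 67.650000 rev/s
target J* = 0.707; solve J* = V/(n·D) for n: n = V/(J*·D) = 47.31/(0.707 × 3.522) = 18.999588 rev/s
rpm = 60·n = 1139.975278

rpm = 1139.98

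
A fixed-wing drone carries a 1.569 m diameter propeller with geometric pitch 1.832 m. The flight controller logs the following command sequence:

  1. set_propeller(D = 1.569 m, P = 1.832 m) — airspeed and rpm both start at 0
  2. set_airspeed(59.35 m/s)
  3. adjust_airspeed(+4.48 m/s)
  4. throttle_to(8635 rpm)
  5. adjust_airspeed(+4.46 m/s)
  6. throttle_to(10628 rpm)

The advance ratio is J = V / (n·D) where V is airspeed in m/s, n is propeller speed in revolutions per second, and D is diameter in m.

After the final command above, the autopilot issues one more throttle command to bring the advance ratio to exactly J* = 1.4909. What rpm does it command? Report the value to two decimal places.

rpm = 1751.61

set_propeller: D = 1.569 m, P = 1.832 m (p = P/D = 1.167623); state ← (V=0, rpm=0)
set_airspeed(59.35): V ← 59.35 m/s
adjust_airspeed(+4.48): V ← 59.35 +4.48 = 63.83 m/s
throttle_to(8635): rpm ← 8635
adjust_airspeed(+4.46): V ← 63.83 +4.46 = 68.29 m/s
throttle_to(10628): rpm ← 10628
final state: V = 68.29 m/s, rpm = 10628 → n = rpm/60 = 177.133333 rev/s
target J* = 1.4909; solve J* = V/(n·D) for n: n = V/(J*·D) = 68.29/(1.4909 × 1.569) = 29.193466 rev/s
rpm = 60·n = 1751.607938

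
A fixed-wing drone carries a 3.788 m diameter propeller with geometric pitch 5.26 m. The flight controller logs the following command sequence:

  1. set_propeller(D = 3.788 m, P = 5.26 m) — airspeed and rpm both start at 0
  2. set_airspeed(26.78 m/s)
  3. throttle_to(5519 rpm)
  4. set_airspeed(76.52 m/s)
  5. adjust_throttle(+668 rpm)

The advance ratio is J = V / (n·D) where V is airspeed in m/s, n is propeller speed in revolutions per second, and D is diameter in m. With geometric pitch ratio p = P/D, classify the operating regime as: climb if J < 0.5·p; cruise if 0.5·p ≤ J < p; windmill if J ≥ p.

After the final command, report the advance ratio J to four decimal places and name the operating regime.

set_propeller: D = 3.788 m, P = 5.26 m (p = P/D = 1.388596); state ← (V=0, rpm=0)
set_airspeed(26.78): V ← 26.78 m/s
throttle_to(5519): rpm ← 5519
set_airspeed(76.52): V ← 76.52 m/s
adjust_throttle(+668): rpm ← 5519 +668 = 6187
final state: V = 76.52 m/s, rpm = 6187 → n = rpm/60 = 103.116667 rev/s
J = V / (n·D) = 76.52 / (103.116667 × 3.788) = 0.195901
regime bands: climb J<0.6943 | cruise [0.6943, 1.3886) | windmill J≥1.3886
J = 0.1959 → climb

J = 0.1959, regime = climb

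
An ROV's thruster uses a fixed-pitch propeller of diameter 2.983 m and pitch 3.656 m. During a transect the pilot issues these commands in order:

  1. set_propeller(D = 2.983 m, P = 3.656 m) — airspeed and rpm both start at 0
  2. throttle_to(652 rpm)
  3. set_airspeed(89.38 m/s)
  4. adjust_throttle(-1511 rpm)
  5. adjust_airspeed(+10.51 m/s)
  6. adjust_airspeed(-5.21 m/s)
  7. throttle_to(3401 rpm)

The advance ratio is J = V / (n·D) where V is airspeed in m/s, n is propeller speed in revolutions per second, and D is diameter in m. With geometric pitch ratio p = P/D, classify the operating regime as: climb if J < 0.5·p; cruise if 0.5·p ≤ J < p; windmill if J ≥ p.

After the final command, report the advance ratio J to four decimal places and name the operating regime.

set_propeller: D = 2.983 m, P = 3.656 m (p = P/D = 1.225612); state ← (V=0, rpm=0)
throttle_to(652): rpm ← 652
set_airspeed(89.38): V ← 89.38 m/s
adjust_throttle(-1511): rpm ← 652 -1511 = -859
adjust_airspeed(+10.51): V ← 89.38 +10.51 = 99.89 m/s
adjust_airspeed(-5.21): V ← 99.89 -5.21 = 94.68 m/s
throttle_to(3401): rpm ← 3401
final state: V = 94.68 m/s, rpm = 3401 → n = rpm/60 = 56.683333 rev/s
J = V / (n·D) = 94.68 / (56.683333 × 2.983) = 0.559950
regime bands: climb J<0.6128 | cruise [0.6128, 1.2256) | windmill J≥1.2256
J = 0.5600 → climb

J = 0.5600, regime = climb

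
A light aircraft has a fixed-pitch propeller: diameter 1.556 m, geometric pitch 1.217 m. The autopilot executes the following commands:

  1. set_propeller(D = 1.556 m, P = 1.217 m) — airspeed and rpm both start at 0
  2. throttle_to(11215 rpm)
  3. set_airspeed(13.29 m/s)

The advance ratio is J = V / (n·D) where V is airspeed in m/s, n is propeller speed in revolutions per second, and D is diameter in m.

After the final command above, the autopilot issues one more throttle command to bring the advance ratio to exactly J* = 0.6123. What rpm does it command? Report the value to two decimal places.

set_propeller: D = 1.556 m, P = 1.217 m (p = P/D = 0.782134); state ← (V=0, rpm=0)
throttle_to(11215): rpm ← 11215
set_airspeed(13.29): V ← 13.29 m/s
final state: V = 13.29 m/s, rpm = 11215 → n = rpm/60 = 186.916667 rev/s
target J* = 0.6123; solve J* = V/(n·D) for n: n = V/(J*·D) = 13.29/(0.6123 × 1.556) = 13.949259 rev/s
rpm = 60·n = 836.955522

rpm = 836.96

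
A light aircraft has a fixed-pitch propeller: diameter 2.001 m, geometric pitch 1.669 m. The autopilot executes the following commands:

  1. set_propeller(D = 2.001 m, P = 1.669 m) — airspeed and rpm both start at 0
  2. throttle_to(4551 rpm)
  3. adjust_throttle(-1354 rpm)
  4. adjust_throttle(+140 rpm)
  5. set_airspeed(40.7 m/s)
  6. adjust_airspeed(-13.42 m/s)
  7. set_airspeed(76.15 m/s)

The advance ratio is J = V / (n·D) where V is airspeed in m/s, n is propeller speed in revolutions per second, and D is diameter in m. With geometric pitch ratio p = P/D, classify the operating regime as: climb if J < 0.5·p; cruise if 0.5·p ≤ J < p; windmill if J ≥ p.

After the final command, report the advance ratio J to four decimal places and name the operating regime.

set_propeller: D = 2.001 m, P = 1.669 m (p = P/D = 0.834083); state ← (V=0, rpm=0)
throttle_to(4551): rpm ← 4551
adjust_throttle(-1354): rpm ← 4551 -1354 = 3197
adjust_throttle(+140): rpm ← 3197 +140 = 3337
set_airspeed(40.7): V ← 40.7 m/s
adjust_airspeed(-13.42): V ← 40.7 -13.42 = 27.28 m/s
set_airspeed(76.15): V ← 76.15 m/s
final state: V = 76.15 m/s, rpm = 3337 → n = rpm/60 = 55.616667 rev/s
J = V / (n·D) = 76.15 / (55.616667 × 2.001) = 0.684255
regime bands: climb J<0.4170 | cruise [0.4170, 0.8341) | windmill J≥0.8341
J = 0.6843 → cruise

J = 0.6843, regime = cruise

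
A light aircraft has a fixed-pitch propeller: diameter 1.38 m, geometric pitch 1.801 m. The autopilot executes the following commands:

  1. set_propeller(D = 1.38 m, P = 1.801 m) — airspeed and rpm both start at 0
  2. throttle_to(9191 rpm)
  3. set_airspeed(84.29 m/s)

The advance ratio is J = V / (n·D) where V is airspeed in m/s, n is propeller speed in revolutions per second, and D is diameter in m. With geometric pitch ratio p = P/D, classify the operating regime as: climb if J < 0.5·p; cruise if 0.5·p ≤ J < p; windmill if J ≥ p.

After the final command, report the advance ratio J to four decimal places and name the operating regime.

J = 0.3987, regime = climb

set_propeller: D = 1.38 m, P = 1.801 m (p = P/D = 1.305072); state ← (V=0, rpm=0)
throttle_to(9191): rpm ← 9191
set_airspeed(84.29): V ← 84.29 m/s
final state: V = 84.29 m/s, rpm = 9191 → n = rpm/60 = 153.183333 rev/s
J = V / (n·D) = 84.29 / (153.183333 × 1.38) = 0.398736
regime bands: climb J<0.6525 | cruise [0.6525, 1.3051) | windmill J≥1.3051
J = 0.3987 → climb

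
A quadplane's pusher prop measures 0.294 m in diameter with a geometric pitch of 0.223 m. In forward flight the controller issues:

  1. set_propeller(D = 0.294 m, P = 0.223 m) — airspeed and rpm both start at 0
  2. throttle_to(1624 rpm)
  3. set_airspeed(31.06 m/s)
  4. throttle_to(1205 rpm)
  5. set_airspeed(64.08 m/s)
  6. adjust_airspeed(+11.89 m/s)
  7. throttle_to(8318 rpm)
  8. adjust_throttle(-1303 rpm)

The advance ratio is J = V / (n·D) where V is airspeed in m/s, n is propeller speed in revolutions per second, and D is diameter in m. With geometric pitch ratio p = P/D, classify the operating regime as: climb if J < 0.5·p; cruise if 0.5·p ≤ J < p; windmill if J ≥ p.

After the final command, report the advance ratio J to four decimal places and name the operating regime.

set_propeller: D = 0.294 m, P = 0.223 m (p = P/D = 0.758503); state ← (V=0, rpm=0)
throttle_to(1624): rpm ← 1624
set_airspeed(31.06): V ← 31.06 m/s
throttle_to(1205): rpm ← 1205
set_airspeed(64.08): V ← 64.08 m/s
adjust_airspeed(+11.89): V ← 64.08 +11.89 = 75.97 m/s
throttle_to(8318): rpm ← 8318
adjust_throttle(-1303): rpm ← 8318 -1303 = 7015
final state: V = 75.97 m/s, rpm = 7015 → n = rpm/60 = 116.916667 rev/s
J = V / (n·D) = 75.97 / (116.916667 × 0.294) = 2.210133
regime bands: climb J<0.3793 | cruise [0.3793, 0.7585) | windmill J≥0.7585
J = 2.2101 → windmill

J = 2.2101, regime = windmill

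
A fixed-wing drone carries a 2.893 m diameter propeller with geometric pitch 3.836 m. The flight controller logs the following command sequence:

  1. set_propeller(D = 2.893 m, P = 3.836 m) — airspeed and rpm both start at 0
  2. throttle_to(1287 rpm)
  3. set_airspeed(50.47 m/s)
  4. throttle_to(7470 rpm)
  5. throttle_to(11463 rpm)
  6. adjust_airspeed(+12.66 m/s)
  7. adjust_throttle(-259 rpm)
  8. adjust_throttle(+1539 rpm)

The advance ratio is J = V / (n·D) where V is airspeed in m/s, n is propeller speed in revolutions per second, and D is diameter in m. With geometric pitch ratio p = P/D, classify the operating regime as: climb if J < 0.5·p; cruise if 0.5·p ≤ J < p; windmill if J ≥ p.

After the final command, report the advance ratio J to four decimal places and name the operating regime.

J = 0.1027, regime = climb

set_propeller: D = 2.893 m, P = 3.836 m (p = P/D = 1.325959); state ← (V=0, rpm=0)
throttle_to(1287): rpm ← 1287
set_airspeed(50.47): V ← 50.47 m/s
throttle_to(7470): rpm ← 7470
throttle_to(11463): rpm ← 11463
adjust_airspeed(+12.66): V ← 50.47 +12.66 = 63.13 m/s
adjust_throttle(-259): rpm ← 11463 -259 = 11204
adjust_throttle(+1539): rpm ← 11204 +1539 = 12743
final state: V = 63.13 m/s, rpm = 12743 → n = rpm/60 = 212.383333 rev/s
J = V / (n·D) = 63.13 / (212.383333 × 2.893) = 0.102746
regime bands: climb J<0.6630 | cruise [0.6630, 1.3260) | windmill J≥1.3260
J = 0.1027 → climb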